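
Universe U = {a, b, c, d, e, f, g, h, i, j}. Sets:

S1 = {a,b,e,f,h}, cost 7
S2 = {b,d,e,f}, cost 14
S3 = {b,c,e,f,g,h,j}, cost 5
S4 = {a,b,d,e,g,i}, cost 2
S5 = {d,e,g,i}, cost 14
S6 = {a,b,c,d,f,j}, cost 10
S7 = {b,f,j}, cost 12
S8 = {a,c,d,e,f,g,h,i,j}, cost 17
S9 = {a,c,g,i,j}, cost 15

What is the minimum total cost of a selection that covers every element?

7

S3, S4 cover every element at cost 5 + 2 = 7.
Any cover uses at least 2 sets; among all covering selections none totals below 7.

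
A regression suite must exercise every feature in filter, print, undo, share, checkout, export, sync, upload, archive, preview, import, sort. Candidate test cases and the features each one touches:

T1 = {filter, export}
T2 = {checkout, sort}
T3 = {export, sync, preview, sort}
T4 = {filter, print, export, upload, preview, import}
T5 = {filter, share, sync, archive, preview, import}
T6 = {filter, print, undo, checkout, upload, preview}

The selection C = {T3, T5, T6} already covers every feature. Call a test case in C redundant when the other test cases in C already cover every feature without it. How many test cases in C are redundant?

Drop T3: export, sort uncovered — not redundant.
Drop T5: share, archive, import uncovered — not redundant.
Drop T6: print, undo, checkout, upload uncovered — not redundant.
None of the test cases in C is redundant.

0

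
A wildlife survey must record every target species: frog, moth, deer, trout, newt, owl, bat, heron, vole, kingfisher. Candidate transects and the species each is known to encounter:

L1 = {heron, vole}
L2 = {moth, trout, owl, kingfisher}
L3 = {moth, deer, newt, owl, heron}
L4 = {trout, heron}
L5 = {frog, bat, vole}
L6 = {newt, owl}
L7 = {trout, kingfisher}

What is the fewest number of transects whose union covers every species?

3

L2, L3, L5 together cover {frog, moth, deer, trout, newt, owl, bat, heron, vole, kingfisher} — every species.
No 2 of the 7 transects cover everything (all 21 pairs fall short), so 3 is minimum.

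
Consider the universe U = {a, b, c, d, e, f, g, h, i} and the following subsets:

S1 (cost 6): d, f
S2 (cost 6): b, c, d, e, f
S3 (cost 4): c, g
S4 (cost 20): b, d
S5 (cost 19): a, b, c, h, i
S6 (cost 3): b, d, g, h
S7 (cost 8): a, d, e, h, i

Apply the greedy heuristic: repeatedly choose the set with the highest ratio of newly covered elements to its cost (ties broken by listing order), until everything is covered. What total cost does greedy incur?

17

Pick 1: S6 adds 4 new (b, d, g, h) at cost 3 (ratio 4/3).
Pick 2: S2 adds 3 new (c, e, f) at cost 6 (ratio 3/6).
Pick 3: S7 adds 2 new (a, i) at cost 8 (ratio 2/8).
Greedy total cost: 3 + 6 + 8 = 17.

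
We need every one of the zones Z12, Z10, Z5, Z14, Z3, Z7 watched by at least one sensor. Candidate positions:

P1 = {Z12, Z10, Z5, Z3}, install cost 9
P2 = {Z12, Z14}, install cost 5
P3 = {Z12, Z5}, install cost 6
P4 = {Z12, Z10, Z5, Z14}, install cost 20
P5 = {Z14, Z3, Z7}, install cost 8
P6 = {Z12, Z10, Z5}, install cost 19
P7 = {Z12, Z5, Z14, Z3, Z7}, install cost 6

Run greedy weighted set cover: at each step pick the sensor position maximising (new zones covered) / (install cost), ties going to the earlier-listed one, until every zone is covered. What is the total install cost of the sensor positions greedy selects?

15

Pick 1: P7 adds 5 new (Z12, Z5, Z14, Z3, Z7) at install cost 6 (ratio 5/6).
Pick 2: P1 adds 1 new (Z10) at install cost 9 (ratio 1/9).
Greedy total install cost: 6 + 9 = 15.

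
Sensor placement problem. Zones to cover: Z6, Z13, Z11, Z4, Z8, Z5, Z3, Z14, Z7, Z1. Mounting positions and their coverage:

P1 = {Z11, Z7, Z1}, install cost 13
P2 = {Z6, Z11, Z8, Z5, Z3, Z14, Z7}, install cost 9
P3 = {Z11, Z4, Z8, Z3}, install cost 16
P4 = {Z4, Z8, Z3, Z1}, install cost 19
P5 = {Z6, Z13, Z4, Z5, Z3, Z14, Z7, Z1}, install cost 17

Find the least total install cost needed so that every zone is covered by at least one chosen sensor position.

P2, P5 cover every zone at install cost 9 + 17 = 26.
Any cover uses at least 2 sensor positions; among all covering selections none totals below 26.

26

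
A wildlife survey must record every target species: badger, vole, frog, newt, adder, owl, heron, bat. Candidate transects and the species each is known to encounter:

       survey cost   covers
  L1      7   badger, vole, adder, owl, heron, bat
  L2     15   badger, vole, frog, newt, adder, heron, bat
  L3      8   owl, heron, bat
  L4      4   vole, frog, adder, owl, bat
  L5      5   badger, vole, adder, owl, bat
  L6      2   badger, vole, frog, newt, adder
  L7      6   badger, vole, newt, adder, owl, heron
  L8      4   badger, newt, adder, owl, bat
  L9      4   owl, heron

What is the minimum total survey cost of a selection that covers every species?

9

L1, L6 cover every species at survey cost 7 + 2 = 9.
Any cover uses at least 2 transects; among all covering selections none totals below 9.
Greedy by coverage-per-survey cost would pick L6, L4, L9 for 10 — worse than the optimum 9.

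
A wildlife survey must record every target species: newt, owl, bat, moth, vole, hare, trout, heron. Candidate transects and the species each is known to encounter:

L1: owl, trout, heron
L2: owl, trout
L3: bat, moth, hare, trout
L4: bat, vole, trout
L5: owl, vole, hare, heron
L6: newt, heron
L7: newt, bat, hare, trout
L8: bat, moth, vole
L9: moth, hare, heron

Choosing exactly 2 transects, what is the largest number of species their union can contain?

7

Choosing L3, L5 covers {owl, bat, moth, vole, hare, trout, heron} — 7 species.
No choice of 2 transects does better; here newt is left uncovered.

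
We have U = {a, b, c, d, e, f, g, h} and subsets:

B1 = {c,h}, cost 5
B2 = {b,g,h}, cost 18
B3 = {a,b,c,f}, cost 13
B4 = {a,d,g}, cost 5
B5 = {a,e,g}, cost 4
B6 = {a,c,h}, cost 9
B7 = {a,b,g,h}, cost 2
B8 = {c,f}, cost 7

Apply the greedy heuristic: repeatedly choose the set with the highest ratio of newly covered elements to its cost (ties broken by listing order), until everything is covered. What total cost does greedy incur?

18

Pick 1: B7 adds 4 new (a, b, g, h) at cost 2 (ratio 4/2).
Pick 2: B8 adds 2 new (c, f) at cost 7 (ratio 2/7).
Pick 3: B5 adds 1 new (e) at cost 4 (ratio 1/4).
Pick 4: B4 adds 1 new (d) at cost 5 (ratio 1/5).
Greedy total cost: 2 + 7 + 4 + 5 = 18.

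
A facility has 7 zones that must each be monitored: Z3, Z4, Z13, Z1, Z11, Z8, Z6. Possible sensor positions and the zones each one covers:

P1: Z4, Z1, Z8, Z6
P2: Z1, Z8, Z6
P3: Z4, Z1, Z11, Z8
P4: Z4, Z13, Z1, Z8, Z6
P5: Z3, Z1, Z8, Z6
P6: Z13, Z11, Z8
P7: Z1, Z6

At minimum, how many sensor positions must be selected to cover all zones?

P1, P5, P6 together cover {Z3, Z4, Z13, Z1, Z11, Z8, Z6} — every zone.
No 2 of the 7 sensor positions cover everything (all 21 pairs fall short), so 3 is minimum.

3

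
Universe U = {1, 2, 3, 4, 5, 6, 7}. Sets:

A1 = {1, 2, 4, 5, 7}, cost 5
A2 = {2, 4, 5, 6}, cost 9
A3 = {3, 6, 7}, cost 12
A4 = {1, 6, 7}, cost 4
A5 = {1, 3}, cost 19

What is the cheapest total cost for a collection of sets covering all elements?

A1, A3 cover every element at cost 5 + 12 = 17.
Any cover uses at least 2 sets; among all covering selections none totals below 17.
Greedy by coverage-per-cost would pick A1, A4, A3 for 21 — worse than the optimum 17.

17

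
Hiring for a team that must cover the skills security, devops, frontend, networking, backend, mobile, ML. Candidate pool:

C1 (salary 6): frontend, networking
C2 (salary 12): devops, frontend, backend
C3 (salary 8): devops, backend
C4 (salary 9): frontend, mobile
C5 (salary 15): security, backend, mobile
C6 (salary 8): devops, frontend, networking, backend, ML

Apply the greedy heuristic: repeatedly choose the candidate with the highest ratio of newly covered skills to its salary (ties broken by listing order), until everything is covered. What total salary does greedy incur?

Pick 1: C6 adds 5 new (devops, frontend, networking, backend, ML) at salary 8 (ratio 5/8).
Pick 2: C5 adds 2 new (security, mobile) at salary 15 (ratio 2/15).
Greedy total salary: 8 + 15 = 23.

23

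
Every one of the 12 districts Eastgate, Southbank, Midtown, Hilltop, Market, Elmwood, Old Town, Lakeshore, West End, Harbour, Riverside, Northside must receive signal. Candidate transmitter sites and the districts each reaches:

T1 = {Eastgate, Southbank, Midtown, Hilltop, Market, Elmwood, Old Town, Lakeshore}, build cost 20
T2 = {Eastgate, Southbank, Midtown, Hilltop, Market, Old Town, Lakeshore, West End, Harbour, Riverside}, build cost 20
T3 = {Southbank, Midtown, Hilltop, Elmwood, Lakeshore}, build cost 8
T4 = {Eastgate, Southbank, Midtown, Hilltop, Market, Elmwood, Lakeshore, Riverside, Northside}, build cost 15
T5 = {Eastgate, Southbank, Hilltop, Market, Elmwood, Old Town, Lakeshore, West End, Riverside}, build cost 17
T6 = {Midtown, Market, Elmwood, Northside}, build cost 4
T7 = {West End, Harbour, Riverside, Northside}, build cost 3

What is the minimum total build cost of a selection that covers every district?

23

T1, T7 cover every district at build cost 20 + 3 = 23.
Any cover uses at least 2 transmitter sites; among all covering selections none totals below 23.
Greedy by coverage-per-build cost would pick T7, T6, T3, T5 for 32 — worse than the optimum 23.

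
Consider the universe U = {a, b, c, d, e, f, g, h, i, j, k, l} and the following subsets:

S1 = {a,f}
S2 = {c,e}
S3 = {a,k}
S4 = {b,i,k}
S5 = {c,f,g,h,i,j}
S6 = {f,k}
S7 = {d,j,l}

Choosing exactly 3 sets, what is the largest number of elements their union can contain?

Choosing S3, S5, S7 covers {a, c, d, f, g, h, i, j, k, l} — 10 elements.
No choice of 3 sets does better; here b, e are left uncovered.

10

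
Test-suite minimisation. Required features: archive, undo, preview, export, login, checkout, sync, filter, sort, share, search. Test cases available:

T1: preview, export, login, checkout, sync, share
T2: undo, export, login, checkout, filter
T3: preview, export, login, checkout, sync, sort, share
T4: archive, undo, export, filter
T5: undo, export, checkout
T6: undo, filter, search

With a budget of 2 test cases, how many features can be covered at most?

10

Choosing T3, T4 covers {archive, undo, preview, export, login, checkout, sync, filter, sort, share} — 10 features.
No choice of 2 test cases does better; here search is left uncovered.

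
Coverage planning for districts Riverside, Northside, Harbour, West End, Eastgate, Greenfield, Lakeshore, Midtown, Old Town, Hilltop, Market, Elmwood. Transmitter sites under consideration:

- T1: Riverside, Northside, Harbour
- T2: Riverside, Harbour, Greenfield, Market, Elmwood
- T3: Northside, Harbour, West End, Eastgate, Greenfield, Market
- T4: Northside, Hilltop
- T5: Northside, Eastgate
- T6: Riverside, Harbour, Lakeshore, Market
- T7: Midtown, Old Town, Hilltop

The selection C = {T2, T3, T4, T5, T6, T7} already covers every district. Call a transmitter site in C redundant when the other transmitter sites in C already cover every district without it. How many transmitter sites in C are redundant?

2

Drop T2: Elmwood uncovered — not redundant.
Drop T3: West End uncovered — not redundant.
Drop T4: the rest still cover every district — redundant.
Drop T5: the rest still cover every district — redundant.
Drop T6: Lakeshore uncovered — not redundant.
Drop T7: Midtown, Old Town uncovered — not redundant.
2 redundant: T4, T5.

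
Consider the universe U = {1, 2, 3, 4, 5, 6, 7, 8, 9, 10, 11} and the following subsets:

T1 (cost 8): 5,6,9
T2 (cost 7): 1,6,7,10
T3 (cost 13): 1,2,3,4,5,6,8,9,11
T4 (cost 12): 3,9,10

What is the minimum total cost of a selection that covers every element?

T2, T3 cover every element at cost 7 + 13 = 20.
Any cover uses at least 2 sets; among all covering selections none totals below 20.

20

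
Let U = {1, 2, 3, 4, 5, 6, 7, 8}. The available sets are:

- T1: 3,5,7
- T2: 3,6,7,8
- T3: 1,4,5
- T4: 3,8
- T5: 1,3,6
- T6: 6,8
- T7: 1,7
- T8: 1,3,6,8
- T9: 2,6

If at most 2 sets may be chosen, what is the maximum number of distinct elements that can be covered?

Choosing T2, T3 covers {1, 3, 4, 5, 6, 7, 8} — 7 elements.
No choice of 2 sets does better; here 2 is left uncovered.

7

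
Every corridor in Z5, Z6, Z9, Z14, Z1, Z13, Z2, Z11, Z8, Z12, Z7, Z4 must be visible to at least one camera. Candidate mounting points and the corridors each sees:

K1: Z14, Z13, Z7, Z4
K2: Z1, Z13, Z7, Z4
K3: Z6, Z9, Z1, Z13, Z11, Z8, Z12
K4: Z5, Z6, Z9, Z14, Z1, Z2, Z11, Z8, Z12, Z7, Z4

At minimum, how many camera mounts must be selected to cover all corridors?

2

K1, K4 together cover {Z5, Z6, Z9, Z14, Z1, Z13, Z2, Z11, Z8, Z12, Z7, Z4} — every corridor.
No single camera mount contains all 12 corridors, so 2 is optimal.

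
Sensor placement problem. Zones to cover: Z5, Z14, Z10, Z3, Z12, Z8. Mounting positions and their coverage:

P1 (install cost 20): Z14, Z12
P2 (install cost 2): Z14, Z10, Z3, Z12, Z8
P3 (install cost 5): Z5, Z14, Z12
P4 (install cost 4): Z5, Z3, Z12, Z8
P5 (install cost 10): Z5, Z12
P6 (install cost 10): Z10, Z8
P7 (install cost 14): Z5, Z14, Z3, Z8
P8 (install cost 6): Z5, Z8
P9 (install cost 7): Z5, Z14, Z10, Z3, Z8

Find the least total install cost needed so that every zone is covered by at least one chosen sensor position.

P2, P4 cover every zone at install cost 2 + 4 = 6.
Any cover uses at least 2 sensor positions; among all covering selections none totals below 6.

6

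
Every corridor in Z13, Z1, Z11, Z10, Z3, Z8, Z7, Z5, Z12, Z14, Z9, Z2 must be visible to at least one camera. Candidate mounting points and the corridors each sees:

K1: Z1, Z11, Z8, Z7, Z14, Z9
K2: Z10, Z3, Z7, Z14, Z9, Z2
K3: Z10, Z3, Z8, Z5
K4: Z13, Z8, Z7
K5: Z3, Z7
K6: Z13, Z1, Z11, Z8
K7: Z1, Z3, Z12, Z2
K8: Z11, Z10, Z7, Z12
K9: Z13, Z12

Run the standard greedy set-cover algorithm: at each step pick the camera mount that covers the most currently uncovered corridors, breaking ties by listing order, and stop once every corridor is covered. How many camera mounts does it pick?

4

Pick 1: K1 covers 6 new corridors (Z1, Z11, Z8, Z7, Z14, Z9).
Pick 2: K2 covers 3 new corridors (Z10, Z3, Z2).
Pick 3: K9 covers 2 new corridors (Z13, Z12).
Pick 4: K3 covers 1 new corridors (Z5).
Greedy uses 4 camera mounts.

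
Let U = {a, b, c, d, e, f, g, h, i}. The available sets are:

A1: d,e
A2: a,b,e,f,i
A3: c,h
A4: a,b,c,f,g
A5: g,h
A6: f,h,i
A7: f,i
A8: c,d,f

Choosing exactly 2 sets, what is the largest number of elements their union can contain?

Choosing A1, A4 covers {a, b, c, d, e, f, g} — 7 elements.
No choice of 2 sets does better; here h, i are left uncovered.

7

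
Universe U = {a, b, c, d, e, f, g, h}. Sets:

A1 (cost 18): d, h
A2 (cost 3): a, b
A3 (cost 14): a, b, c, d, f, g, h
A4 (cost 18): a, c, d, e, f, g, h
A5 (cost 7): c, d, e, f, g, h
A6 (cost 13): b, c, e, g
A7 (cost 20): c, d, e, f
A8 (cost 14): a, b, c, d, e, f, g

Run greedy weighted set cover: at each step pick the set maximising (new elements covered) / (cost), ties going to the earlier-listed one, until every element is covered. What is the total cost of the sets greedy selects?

Pick 1: A5 adds 6 new (c, d, e, f, g, h) at cost 7 (ratio 6/7).
Pick 2: A2 adds 2 new (a, b) at cost 3 (ratio 2/3).
Greedy total cost: 7 + 3 = 10.

10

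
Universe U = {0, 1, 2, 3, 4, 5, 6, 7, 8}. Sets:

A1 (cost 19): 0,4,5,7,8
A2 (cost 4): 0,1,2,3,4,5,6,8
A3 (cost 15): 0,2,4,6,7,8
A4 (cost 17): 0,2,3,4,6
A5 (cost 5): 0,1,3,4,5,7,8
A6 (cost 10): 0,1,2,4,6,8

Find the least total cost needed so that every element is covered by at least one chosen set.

9

A2, A5 cover every element at cost 4 + 5 = 9.
Any cover uses at least 2 sets; among all covering selections none totals below 9.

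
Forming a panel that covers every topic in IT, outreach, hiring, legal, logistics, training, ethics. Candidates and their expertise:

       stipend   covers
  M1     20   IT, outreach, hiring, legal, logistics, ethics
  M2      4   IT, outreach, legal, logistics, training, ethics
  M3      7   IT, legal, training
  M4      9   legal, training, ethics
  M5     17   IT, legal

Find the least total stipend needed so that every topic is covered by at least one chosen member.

M1, M2 cover every topic at stipend 20 + 4 = 24.
Any cover uses at least 2 members; among all covering selections none totals below 24.

24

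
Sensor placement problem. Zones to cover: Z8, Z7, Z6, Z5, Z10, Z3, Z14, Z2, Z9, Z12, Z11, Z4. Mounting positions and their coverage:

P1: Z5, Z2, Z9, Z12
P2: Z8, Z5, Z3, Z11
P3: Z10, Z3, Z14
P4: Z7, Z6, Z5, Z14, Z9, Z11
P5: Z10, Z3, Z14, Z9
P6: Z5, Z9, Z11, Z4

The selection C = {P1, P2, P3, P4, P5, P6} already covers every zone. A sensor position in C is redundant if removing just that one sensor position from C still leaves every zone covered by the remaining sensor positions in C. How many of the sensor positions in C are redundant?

Drop P1: Z2, Z12 uncovered — not redundant.
Drop P2: Z8 uncovered — not redundant.
Drop P3: the rest still cover every zone — redundant.
Drop P4: Z7, Z6 uncovered — not redundant.
Drop P5: the rest still cover every zone — redundant.
Drop P6: Z4 uncovered — not redundant.
2 redundant: P3, P5.

2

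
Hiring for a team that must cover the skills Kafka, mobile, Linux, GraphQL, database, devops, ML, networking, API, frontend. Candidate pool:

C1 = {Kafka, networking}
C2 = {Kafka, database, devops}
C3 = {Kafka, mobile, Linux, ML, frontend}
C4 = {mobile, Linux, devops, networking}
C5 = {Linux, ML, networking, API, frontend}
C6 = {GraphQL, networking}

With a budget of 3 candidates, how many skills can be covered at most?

Choosing C2, C3, C5 covers {Kafka, mobile, Linux, database, devops, ML, networking, API, frontend} — 9 skills.
No choice of 3 candidates does better; here GraphQL is left uncovered.

9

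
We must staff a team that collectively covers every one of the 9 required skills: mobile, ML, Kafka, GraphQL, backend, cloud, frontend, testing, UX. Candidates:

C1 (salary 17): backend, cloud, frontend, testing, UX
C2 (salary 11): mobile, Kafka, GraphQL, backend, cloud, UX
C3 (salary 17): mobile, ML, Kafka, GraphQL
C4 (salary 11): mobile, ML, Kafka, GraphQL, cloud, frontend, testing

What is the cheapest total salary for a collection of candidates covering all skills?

22

C2, C4 cover every skill at salary 11 + 11 = 22.
Any cover uses at least 2 candidates; among all covering selections none totals below 22.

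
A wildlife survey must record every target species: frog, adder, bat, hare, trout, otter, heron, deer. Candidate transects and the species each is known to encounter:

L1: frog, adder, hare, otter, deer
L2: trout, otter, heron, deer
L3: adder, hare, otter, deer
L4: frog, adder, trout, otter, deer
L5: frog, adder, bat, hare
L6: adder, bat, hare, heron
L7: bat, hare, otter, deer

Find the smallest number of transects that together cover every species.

2

L2, L5 together cover {frog, adder, bat, hare, trout, otter, heron, deer} — every species.
No single transect contains all 8 species, so 2 is optimal.
Greedy (largest uncovered first) would take L1, L2, L5 — 3 transects — but 2 suffice.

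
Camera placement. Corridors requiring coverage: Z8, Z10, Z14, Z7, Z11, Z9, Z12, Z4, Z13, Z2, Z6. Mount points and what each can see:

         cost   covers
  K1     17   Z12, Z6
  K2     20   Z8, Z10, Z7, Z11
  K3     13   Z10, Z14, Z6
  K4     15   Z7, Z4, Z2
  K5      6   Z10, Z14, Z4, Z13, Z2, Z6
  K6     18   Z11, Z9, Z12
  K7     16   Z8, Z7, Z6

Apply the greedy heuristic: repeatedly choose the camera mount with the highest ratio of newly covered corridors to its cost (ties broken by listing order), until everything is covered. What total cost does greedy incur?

Pick 1: K5 adds 6 new (Z10, Z14, Z4, Z13, Z2, Z6) at cost 6 (ratio 6/6).
Pick 2: K6 adds 3 new (Z11, Z9, Z12) at cost 18 (ratio 3/18).
Pick 3: K7 adds 2 new (Z8, Z7) at cost 16 (ratio 2/16).
Greedy total cost: 6 + 18 + 16 = 40.

40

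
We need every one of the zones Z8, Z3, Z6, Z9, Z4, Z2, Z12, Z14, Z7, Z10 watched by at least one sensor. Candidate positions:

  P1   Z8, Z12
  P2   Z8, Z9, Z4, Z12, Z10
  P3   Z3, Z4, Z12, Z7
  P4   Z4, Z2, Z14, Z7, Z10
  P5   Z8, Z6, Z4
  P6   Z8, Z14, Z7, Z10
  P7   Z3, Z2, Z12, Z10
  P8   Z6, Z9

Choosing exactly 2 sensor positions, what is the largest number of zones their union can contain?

Choosing P2, P4 covers {Z8, Z9, Z4, Z2, Z12, Z14, Z7, Z10} — 8 zones.
No choice of 2 sensor positions does better; here Z3, Z6 are left uncovered.

8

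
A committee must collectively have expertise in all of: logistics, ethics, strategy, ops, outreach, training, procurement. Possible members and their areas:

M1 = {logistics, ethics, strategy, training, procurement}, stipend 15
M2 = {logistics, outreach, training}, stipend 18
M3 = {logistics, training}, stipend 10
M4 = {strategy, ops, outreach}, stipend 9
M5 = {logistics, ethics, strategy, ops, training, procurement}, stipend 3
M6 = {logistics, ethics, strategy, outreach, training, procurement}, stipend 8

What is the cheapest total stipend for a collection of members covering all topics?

11

M5, M6 cover every topic at stipend 3 + 8 = 11.
Any cover uses at least 2 members; among all covering selections none totals below 11.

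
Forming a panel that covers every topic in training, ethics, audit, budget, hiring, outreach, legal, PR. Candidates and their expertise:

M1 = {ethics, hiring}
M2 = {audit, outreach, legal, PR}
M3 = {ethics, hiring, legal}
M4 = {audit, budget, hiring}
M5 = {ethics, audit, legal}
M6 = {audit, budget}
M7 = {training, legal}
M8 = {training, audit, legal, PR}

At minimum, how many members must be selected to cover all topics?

4

M1, M2, M4, M7 together cover {training, ethics, audit, budget, hiring, outreach, legal, PR} — every topic.
No 3 of the 8 members cover everything (all 56 triples fall short), so 4 is minimum.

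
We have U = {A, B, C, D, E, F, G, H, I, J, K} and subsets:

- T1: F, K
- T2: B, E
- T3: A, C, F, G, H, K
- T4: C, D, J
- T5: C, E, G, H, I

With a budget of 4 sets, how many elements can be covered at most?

Choosing T2, T3, T4, T5 covers {A, B, C, D, E, F, G, H, I, J, K} — 11 elements.
That is all 11 elements.

11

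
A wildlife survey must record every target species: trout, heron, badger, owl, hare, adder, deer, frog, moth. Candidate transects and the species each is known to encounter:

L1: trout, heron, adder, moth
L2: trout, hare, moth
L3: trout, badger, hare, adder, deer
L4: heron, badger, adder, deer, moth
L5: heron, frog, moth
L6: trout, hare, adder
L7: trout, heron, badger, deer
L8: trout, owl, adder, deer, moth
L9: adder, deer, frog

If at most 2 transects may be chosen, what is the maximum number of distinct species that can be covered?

8

Choosing L3, L5 covers {trout, heron, badger, hare, adder, deer, frog, moth} — 8 species.
No choice of 2 transects does better; here owl is left uncovered.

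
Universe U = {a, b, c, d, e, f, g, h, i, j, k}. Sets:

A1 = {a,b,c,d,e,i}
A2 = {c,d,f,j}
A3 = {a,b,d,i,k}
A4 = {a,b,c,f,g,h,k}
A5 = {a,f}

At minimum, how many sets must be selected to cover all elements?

3

A1, A2, A4 together cover {a, b, c, d, e, f, g, h, i, j, k} — every element.
No 2 of the 5 sets cover everything (all 10 pairs fall short), so 3 is minimum.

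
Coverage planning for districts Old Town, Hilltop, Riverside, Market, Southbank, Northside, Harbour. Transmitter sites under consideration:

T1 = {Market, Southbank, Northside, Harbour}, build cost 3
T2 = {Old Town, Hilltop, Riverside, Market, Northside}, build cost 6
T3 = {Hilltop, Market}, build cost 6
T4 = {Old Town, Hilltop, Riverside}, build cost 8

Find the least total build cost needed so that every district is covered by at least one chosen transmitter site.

9

T1, T2 cover every district at build cost 3 + 6 = 9.
Any cover uses at least 2 transmitter sites; among all covering selections none totals below 9.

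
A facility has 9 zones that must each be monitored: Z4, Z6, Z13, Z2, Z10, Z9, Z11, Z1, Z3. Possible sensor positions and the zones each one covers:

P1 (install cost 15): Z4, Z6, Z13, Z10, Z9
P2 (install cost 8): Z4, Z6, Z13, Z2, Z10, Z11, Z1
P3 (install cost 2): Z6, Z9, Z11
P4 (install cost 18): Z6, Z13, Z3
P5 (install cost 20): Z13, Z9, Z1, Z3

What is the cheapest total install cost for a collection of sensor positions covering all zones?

P2, P5 cover every zone at install cost 8 + 20 = 28.
Any cover uses at least 2 sensor positions; among all covering selections none totals below 28.

28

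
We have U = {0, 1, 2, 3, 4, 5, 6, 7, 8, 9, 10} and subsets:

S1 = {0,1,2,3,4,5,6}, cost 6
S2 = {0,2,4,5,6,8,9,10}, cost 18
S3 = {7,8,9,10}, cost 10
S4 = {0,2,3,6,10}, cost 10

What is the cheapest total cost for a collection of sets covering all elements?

S1, S3 cover every element at cost 6 + 10 = 16.
Any cover uses at least 2 sets; among all covering selections none totals below 16.

16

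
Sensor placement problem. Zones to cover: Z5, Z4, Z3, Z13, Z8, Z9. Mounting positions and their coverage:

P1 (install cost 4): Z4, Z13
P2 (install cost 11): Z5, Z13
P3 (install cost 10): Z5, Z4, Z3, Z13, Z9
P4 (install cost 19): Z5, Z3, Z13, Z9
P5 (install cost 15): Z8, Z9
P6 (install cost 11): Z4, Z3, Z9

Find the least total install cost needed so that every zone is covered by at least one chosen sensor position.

P3, P5 cover every zone at install cost 10 + 15 = 25.
Any cover uses at least 2 sensor positions; among all covering selections none totals below 25.
Greedy by coverage-per-install cost would pick P1, P3, P5 for 29 — worse than the optimum 25.

25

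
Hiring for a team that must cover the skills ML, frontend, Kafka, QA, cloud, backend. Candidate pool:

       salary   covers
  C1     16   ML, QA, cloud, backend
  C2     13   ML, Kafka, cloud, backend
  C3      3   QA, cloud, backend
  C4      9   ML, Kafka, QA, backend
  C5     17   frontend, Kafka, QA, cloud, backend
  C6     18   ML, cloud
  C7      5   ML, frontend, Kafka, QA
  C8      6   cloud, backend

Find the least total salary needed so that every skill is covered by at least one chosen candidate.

C3, C7 cover every skill at salary 3 + 5 = 8.
Any cover uses at least 2 candidates; among all covering selections none totals below 8.

8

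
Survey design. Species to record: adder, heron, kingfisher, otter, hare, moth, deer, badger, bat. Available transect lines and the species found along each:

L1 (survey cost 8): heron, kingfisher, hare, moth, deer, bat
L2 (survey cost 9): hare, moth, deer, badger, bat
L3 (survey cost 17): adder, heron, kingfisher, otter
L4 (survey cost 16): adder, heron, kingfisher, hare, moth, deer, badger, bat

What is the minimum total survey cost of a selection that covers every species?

26

L2, L3 cover every species at survey cost 9 + 17 = 26.
Any cover uses at least 2 transects; among all covering selections none totals below 26.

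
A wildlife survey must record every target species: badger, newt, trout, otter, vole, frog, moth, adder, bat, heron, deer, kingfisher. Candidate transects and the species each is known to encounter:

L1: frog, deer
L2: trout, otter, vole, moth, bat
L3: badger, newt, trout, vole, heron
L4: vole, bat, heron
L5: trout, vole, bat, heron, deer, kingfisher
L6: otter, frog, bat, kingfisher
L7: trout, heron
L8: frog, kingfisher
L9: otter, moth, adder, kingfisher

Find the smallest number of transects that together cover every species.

L1, L2, L3, L9 together cover {badger, newt, trout, otter, vole, frog, moth, adder, bat, heron, deer, kingfisher} — every species.
No 3 of the 9 transects cover everything (all 84 triples fall short), so 4 is minimum.

4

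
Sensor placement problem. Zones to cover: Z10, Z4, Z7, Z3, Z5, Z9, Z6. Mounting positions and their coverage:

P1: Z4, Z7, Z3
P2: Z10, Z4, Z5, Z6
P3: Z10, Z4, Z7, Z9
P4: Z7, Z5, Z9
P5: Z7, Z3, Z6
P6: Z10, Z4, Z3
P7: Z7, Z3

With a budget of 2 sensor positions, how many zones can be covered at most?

Choosing P1, P2 covers {Z10, Z4, Z7, Z3, Z5, Z6} — 6 zones.
No choice of 2 sensor positions does better; here Z9 is left uncovered.

6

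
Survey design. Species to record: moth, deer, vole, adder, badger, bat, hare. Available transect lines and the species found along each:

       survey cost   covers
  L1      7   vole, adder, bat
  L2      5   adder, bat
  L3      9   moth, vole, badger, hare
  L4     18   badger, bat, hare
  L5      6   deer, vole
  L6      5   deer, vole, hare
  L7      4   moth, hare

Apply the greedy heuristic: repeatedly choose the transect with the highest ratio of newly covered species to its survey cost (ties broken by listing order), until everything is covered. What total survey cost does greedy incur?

23

Pick 1: L6 adds 3 new (deer, vole, hare) at survey cost 5 (ratio 3/5).
Pick 2: L2 adds 2 new (adder, bat) at survey cost 5 (ratio 2/5).
Pick 3: L7 adds 1 new (moth) at survey cost 4 (ratio 1/4).
Pick 4: L3 adds 1 new (badger) at survey cost 9 (ratio 1/9).
Greedy total survey cost: 5 + 5 + 4 + 9 = 23. (The true optimum is 19, so greedy overshoots here.)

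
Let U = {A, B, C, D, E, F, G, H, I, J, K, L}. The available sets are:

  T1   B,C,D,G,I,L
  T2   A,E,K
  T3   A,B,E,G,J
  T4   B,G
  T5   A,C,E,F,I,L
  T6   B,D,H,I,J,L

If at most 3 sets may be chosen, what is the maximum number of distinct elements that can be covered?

Choosing T1, T2, T6 covers {A, B, C, D, E, G, H, I, J, K, L} — 11 elements.
No choice of 3 sets does better; here F is left uncovered.

11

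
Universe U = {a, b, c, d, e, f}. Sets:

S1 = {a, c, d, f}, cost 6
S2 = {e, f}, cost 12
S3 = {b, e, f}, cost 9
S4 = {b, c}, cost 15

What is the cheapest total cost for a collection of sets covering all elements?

S1, S3 cover every element at cost 6 + 9 = 15.
Any cover uses at least 2 sets; among all covering selections none totals below 15.

15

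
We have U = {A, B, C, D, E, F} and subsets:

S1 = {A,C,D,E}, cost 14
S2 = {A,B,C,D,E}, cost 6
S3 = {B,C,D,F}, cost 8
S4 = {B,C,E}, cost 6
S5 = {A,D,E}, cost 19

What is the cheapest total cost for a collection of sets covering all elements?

S2, S3 cover every element at cost 6 + 8 = 14.
Any cover uses at least 2 sets; among all covering selections none totals below 14.

14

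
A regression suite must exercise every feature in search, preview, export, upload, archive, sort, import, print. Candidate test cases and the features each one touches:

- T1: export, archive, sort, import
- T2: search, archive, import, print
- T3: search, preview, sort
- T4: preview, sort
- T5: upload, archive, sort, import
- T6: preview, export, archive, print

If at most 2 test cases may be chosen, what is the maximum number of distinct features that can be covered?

Choosing T5, T6 covers {preview, export, upload, archive, sort, import, print} — 7 features.
No choice of 2 test cases does better; here search is left uncovered.

7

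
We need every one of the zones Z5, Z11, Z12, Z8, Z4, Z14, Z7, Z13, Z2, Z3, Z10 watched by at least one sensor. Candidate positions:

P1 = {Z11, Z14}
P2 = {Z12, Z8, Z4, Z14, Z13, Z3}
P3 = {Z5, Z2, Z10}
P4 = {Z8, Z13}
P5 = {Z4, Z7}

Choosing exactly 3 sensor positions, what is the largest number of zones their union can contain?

Choosing P1, P2, P3 covers {Z5, Z11, Z12, Z8, Z4, Z14, Z13, Z2, Z3, Z10} — 10 zones.
No choice of 3 sensor positions does better; here Z7 is left uncovered.

10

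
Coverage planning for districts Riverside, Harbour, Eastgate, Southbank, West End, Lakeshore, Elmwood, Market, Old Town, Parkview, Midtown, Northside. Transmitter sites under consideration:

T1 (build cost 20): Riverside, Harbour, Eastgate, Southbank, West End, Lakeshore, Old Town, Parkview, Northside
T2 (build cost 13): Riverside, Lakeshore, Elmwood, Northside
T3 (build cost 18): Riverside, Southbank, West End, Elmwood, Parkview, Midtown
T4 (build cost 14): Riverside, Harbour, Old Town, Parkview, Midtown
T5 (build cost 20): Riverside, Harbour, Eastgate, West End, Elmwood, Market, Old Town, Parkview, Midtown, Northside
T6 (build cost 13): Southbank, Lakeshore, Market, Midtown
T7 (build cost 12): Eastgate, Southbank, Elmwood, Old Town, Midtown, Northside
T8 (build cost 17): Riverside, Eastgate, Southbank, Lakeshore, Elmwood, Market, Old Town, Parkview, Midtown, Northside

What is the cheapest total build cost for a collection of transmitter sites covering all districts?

T5, T6 cover every district at build cost 20 + 13 = 33.
Any cover uses at least 2 transmitter sites; among all covering selections none totals below 33.
Greedy by coverage-per-build cost would pick T8, T1 for 37 — worse than the optimum 33.

33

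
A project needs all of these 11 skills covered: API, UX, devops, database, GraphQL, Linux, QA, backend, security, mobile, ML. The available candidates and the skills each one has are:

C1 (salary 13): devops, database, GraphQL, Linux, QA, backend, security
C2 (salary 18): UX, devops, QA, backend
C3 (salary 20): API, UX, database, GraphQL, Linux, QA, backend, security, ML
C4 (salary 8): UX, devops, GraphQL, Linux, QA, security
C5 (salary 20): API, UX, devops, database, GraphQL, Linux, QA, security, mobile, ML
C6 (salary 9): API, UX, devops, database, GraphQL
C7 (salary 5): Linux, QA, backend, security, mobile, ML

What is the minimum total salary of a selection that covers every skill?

14

C6, C7 cover every skill at salary 9 + 5 = 14.
Any cover uses at least 2 candidates; among all covering selections none totals below 14.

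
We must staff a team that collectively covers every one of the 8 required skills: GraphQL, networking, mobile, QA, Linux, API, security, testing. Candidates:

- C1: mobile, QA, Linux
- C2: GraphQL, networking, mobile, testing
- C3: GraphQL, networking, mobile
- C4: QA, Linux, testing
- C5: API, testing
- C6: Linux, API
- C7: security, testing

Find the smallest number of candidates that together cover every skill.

4

C1, C2, C5, C7 together cover {GraphQL, networking, mobile, QA, Linux, API, security, testing} — every skill.
No 3 of the 7 candidates cover everything (all 35 triples fall short), so 4 is minimum.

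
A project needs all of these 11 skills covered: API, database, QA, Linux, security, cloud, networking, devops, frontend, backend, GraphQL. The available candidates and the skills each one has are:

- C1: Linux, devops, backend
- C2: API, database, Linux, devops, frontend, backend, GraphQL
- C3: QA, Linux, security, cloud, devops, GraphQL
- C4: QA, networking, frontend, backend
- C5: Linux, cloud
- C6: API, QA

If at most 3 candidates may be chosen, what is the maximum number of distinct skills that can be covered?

11

Choosing C2, C3, C4 covers {API, database, QA, Linux, security, cloud, networking, devops, frontend, backend, GraphQL} — 11 skills.
That is all 11 skills.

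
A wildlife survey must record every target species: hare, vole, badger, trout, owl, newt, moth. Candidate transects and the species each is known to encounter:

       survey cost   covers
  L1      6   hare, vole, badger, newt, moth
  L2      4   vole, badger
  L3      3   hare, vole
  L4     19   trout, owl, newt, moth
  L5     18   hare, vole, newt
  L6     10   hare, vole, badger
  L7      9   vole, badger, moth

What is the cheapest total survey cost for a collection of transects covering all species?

25

L1, L4 cover every species at survey cost 6 + 19 = 25.
Any cover uses at least 2 transects; among all covering selections none totals below 25.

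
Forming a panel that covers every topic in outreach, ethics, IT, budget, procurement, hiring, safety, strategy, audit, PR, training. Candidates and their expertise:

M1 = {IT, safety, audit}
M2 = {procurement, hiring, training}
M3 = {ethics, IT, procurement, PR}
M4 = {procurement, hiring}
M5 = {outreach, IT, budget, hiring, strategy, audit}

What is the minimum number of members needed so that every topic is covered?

M1, M2, M3, M5 together cover {outreach, ethics, IT, budget, procurement, hiring, safety, strategy, audit, PR, training} — every topic.
No 3 of the 5 members cover everything (all 10 triples fall short), so 4 is minimum.

4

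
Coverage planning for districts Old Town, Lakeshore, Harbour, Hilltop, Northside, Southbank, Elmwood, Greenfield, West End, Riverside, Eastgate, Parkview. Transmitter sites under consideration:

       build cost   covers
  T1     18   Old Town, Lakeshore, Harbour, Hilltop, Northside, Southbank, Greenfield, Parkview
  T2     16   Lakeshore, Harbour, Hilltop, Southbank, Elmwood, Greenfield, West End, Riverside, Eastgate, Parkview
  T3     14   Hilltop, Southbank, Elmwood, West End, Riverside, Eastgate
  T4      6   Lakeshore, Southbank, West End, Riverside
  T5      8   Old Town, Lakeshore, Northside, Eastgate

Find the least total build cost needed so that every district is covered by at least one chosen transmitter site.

T2, T5 cover every district at build cost 16 + 8 = 24.
Any cover uses at least 2 transmitter sites; among all covering selections none totals below 24.

24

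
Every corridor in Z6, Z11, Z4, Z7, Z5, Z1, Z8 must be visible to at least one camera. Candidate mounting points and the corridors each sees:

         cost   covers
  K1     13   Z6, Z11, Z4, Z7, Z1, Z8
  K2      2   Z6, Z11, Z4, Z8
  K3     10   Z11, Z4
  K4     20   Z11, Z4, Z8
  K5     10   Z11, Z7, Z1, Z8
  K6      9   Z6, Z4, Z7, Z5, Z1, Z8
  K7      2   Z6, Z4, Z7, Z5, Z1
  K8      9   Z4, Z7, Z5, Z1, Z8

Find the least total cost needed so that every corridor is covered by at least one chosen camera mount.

K2, K7 cover every corridor at cost 2 + 2 = 4.
Any cover uses at least 2 camera mounts; among all covering selections none totals below 4.

4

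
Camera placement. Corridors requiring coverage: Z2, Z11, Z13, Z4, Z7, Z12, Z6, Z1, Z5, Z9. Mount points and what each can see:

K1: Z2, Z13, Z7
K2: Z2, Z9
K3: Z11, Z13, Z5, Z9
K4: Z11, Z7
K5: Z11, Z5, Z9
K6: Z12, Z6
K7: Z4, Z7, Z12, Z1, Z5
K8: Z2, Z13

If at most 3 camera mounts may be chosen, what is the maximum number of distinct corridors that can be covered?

Choosing K1, K3, K7 covers {Z2, Z11, Z13, Z4, Z7, Z12, Z1, Z5, Z9} — 9 corridors.
No choice of 3 camera mounts does better; here Z6 is left uncovered.

9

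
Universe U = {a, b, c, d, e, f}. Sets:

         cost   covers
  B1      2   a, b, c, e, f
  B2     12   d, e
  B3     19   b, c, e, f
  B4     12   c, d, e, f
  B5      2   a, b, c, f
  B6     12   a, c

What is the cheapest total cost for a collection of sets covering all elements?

B1, B2 cover every element at cost 2 + 12 = 14.
Any cover uses at least 2 sets; among all covering selections none totals below 14.

14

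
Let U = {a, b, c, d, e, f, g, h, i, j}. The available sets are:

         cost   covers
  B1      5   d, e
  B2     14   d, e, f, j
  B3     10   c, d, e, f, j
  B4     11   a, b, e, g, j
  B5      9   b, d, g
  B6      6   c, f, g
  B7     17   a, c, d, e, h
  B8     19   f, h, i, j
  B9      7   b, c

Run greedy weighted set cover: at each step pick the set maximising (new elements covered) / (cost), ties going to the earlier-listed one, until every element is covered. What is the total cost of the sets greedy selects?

Pick 1: B3 adds 5 new (c, d, e, f, j) at cost 10 (ratio 5/10).
Pick 2: B4 adds 3 new (a, b, g) at cost 11 (ratio 3/11).
Pick 3: B8 adds 2 new (h, i) at cost 19 (ratio 2/19).
Greedy total cost: 10 + 11 + 19 = 40.

40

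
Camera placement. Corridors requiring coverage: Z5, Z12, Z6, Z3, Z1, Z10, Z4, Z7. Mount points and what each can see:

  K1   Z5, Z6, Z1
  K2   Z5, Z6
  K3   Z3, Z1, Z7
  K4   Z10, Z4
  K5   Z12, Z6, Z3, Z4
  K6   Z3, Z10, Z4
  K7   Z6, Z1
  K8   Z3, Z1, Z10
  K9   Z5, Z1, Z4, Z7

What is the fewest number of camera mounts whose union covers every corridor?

K4, K5, K9 together cover {Z5, Z12, Z6, Z3, Z1, Z10, Z4, Z7} — every corridor.
No 2 of the 9 camera mounts cover everything (all 36 pairs fall short), so 3 is minimum.

3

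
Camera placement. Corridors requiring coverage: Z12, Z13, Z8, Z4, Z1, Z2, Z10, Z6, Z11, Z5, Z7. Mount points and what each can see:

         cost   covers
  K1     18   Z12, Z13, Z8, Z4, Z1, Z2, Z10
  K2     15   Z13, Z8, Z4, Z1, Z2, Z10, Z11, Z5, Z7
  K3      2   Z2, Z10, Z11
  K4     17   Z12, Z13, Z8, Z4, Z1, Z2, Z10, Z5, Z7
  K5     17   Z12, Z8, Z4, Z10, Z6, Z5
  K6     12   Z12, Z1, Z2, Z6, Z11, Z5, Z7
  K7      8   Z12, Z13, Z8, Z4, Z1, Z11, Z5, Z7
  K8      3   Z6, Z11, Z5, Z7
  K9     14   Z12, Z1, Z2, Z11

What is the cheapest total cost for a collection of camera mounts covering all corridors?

K3, K7, K8 cover every corridor at cost 2 + 8 + 3 = 13.
Any cover uses at least 2 camera mounts; among all covering selections none totals below 13.

13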